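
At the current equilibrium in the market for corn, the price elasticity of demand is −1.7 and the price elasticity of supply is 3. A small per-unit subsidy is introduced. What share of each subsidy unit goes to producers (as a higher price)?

For a small subsidy around the equilibrium, the benefit split depends on the relative slopes, which at a point are proportional to the elasticities.
Buyer share = εs/(εs + |εd|) = 3/(3 + 1.7) = 30/47; seller share = |εd|/(εs + |εd|) = 17/47.
So producers capture 17/47 of the subsidy.

Producer share = 17/47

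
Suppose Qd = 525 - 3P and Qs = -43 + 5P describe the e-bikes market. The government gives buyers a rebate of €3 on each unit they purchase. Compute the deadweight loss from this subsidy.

Pre-subsidy: 525 - 3P = -43 + 5P gives P* = 71, Q* = 312.
With the rebate, buyers effectively pay Pb = Ps − 3, where Ps is the price sellers receive.
Demand in terms of Ps becomes Qd = 525 − 3(Ps − 3) = 534 - 3Ps. Setting this equal to supply: 534 - 3Ps = -43 + 5Ps, so Ps = 72.125.
Buyers pay Pb = 72.125 − 3 = 69.125; Q' = -43 + 5·72.125 = 317.625.
The subsidy expands output by 317.625 − 312 = 5.625 past the efficient level; on those units the gap between marginal cost and willingness to pay runs from 0 up to 3.
DWL = ½ × 3 × 5.625 = 8.4375.

Deadweight loss = €8.4375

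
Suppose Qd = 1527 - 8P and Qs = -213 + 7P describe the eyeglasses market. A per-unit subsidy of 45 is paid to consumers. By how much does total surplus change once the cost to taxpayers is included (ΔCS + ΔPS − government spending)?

Pre-subsidy: 1527 - 8P = -213 + 7P gives P* = 116, Q* = 599.
With the rebate, buyers effectively pay Pb = Ps − 45, where Ps is the price sellers receive.
Demand in terms of Ps becomes Qd = 1527 − 8(Ps − 45) = 1887 - 8Ps. Setting this equal to supply: 1887 - 8Ps = -213 + 7Ps, so Ps = 140.
Buyers pay Pb = 140 − 45 = 95; Q' = -213 + 7·140 = 767.
ΔCS = ½(599 + 767)(116 − 95) = 14343; ΔPS = ½(599 + 767)(140 − 116) = 16392.
Government spending = 45 × 767 = 34515.
Net change = 14343 + 16392 − 34515 = -3780. The loss equals the DWL triangle ½·45·168.

Net change in total surplus = -3780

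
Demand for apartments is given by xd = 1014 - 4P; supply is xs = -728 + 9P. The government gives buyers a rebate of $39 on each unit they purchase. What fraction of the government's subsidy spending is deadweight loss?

Pre-subsidy: 1014 - 4P = -728 + 9P gives P* = 134, x* = 478.
With the rebate, buyers effectively pay Pb = Ps − 39, where Ps is the price sellers receive.
Demand in terms of Ps becomes xd = 1014 − 4(Ps − 39) = 1170 - 4Ps. Setting this equal to supply: 1170 - 4Ps = -728 + 9Ps, so Ps = 146.
Buyers pay Pb = 146 − 39 = 107; x' = -728 + 9·146 = 586.
ΔCS = ½(478 + 586)(134 − 107) = 14364; ΔPS = ½(478 + 586)(146 − 134) = 6384.
Government spending = 39 × 586 = 22854.
DWL = ½ × 39 × (586 − 478) = 2106; fraction = 2106 / 22854 = 27/293.

DWL / government spending = 27/293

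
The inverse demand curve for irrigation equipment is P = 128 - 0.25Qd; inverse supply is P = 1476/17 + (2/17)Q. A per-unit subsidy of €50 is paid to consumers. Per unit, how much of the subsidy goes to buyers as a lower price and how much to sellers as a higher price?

Pre-subsidy: 128 - 0.25Q = 1476/17 + (2/17)Q gives Q* = 112 and P* = 100.
With the rebate, buyers effectively pay Pb = Ps − 50, where Ps is the price sellers receive.
On the curves, Pb = 128 - 0.25Q and Ps = 1476/17 + (2/17)Q; the wedge Ps − Pb = 50 gives 1476/17 + (2/17)Q − (128 - 0.25Q) = 50, so Q' = 248.
Then Pb = 128 − 0.25·248 = 66 and Ps = 1476/17 + (2/17)·248 = 116.
Buyers' price falls by P* − Pb = 100 − 66 = 34; sellers' price rises by Ps − P* = 116 − 100 = 16.

Buyers gain €34 per unit; sellers gain €16 per unit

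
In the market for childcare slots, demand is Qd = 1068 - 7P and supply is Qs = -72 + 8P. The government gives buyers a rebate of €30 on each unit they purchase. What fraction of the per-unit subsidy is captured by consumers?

Pre-subsidy: 1068 - 7P = -72 + 8P gives P* = 76, Q* = 536.
With the rebate, buyers effectively pay Pb = Ps − 30, where Ps is the price sellers receive.
Demand in terms of Ps becomes Qd = 1068 − 7(Ps − 30) = 1278 - 7Ps. Setting this equal to supply: 1278 - 7Ps = -72 + 8Ps, so Ps = 90.
Buyers pay Pb = 90 − 30 = 60; Q' = -72 + 8·90 = 648.
Buyers' price falls by P* − Pb = 76 − 60 = 16; sellers' price rises by Ps − P* = 90 − 76 = 14.
So consumers capture 16/30 = 8/15 of each unit of subsidy.

Consumer share = 8/15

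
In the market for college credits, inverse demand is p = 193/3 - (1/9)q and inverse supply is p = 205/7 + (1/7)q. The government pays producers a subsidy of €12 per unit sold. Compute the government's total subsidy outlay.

Pre-subsidy: 193/3 - (1/9)q = 205/7 + (1/7)q gives q* = 138 and p* = 49.
With the subsidy, sellers receive ps = pb + 12 for each unit, where pb is the price buyers pay.
On the curves, pb = 193/3 - (1/9)q and ps = 205/7 + (1/7)q; the wedge ps − pb = 12 gives 205/7 + (1/7)q − (193/3 - (1/9)q) = 12, so q' = 185.25.
Then pb = 193/3 − (1/9)·185.25 = 43.75 and ps = 205/7 + (1/7)·185.25 = 55.75.
Government outlay = subsidy × quantity = 12 × 185.25 = 2223.

Government cost = €2223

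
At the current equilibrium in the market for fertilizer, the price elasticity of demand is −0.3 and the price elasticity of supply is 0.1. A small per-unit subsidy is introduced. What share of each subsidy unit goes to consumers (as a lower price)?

Consumer share = 0.25

For a small subsidy around the equilibrium, the benefit split depends on the relative slopes, which at a point are proportional to the elasticities.
Buyer share = εs/(εs + |εd|) = 0.1/(0.1 + 0.3) = 0.25; seller share = |εd|/(εs + |εd|) = 0.75.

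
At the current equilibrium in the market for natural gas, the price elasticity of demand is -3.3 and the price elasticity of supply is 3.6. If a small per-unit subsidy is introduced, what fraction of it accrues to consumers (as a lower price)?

Consumer share = 12/23

For a small subsidy around the equilibrium, the benefit split depends on the relative slopes, which at a point are proportional to the elasticities.
Buyer share = εs/(εs + |εd|) = 3.6/(3.6 + 3.3) = 12/23; seller share = |εd|/(εs + |εd|) = 11/23.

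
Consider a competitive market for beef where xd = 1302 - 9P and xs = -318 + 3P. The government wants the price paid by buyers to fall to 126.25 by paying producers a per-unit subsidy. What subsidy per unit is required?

At a buyer price of 126.25, quantity demanded is 1302 − 9·126.25 = 165.75.
Sellers supply 165.75 only when they receive Ps with -318 + 3·Ps = 165.75, i.e. Ps = 161.25.
s = Ps − Pb = 161.25 − 126.25 = 35.

Required subsidy s = 35 per unit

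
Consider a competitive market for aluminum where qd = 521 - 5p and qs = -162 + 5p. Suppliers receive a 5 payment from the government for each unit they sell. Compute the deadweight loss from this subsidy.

Deadweight loss = 31.25

Pre-subsidy: 521 - 5p = -162 + 5p gives p* = 68.3, q* = 179.5.
With the subsidy, sellers receive ps = pb + 5 for each unit, where pb is the price buyers pay.
Supply in terms of pb becomes qs = -162 + 5(pb + 5) = -137 + 5pb. Setting this equal to demand: 521 - 5pb = -137 + 5pb, so pb = 65.8.
Sellers receive ps = 65.8 + 5 = 70.8; q' = 521 − 5·65.8 = 192.
The subsidy expands output by 192 − 179.5 = 12.5 past the efficient level; on those units the gap between marginal cost and willingness to pay runs from 0 up to 5.
DWL = ½ × 5 × 12.5 = 31.25.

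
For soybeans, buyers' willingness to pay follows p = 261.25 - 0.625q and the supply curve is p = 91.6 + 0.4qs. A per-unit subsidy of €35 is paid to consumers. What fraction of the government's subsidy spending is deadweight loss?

DWL / government spending = 350/4093

Pre-subsidy: 261.25 - 0.625q = 91.6 + 0.4q gives q* = 6786/41 and p* = 6470/41.
With the rebate, buyers effectively pay pb = ps − 35, where ps is the price sellers receive.
On the curves, pb = 261.25 - 0.625q and ps = 91.6 + 0.4q; the wedge ps − pb = 35 gives 91.6 + 0.4q − (261.25 - 0.625q) = 35, so q' = 8186/41.
Then pb = 261.25 − 0.625·(8186/41) = 5595/41 and ps = 91.6 + 0.4·(8186/41) = 7030/41.
ΔCS = ½(6786/41 + 8186/41)(6470/41 − 5595/41) = 6550250/1681; ΔPS = ½(6786/41 + 8186/41)(7030/41 − 6470/41) = 4192160/1681.
Government spending = 35 × 8186/41 = 286510/41.
DWL = ½ × 35 × (8186/41 − 6786/41) = 24500/41; fraction = (24500/41) / (286510/41) = 350/4093.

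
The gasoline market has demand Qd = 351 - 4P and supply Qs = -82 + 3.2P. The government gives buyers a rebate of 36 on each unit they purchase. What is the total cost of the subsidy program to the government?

Government cost = 6280

Pre-subsidy: 351 - 4P = -82 + 3.2P gives P* = 2165/36, Q* = 994/9.
With the rebate, buyers effectively pay Pb = Ps − 36, where Ps is the price sellers receive.
Demand in terms of Ps becomes Qd = 351 − 4(Ps − 36) = 495 - 4Ps. Setting this equal to supply: 495 - 4Ps = -82 + 3.2Ps, so Ps = 2885/36.
Buyers pay Pb = 2885/36 − 36 = 1589/36; Q' = -82 + 3.2·(2885/36) = 1570/9.
Government outlay = subsidy × quantity = 36 × 1570/9 = 6280.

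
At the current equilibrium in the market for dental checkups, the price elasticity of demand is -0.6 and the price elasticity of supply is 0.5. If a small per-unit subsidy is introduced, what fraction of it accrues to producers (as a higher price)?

For a small subsidy around the equilibrium, the benefit split depends on the relative slopes, which at a point are proportional to the elasticities.
Buyer share = εs/(εs + |εd|) = 0.5/(0.5 + 0.6) = 5/11; seller share = |εd|/(εs + |εd|) = 6/11.
So producers capture 6/11 of the subsidy.

Producer share = 6/11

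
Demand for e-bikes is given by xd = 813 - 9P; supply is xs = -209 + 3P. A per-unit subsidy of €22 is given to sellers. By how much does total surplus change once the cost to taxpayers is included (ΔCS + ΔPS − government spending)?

Net change in total surplus = -€544.5

Pre-subsidy: 813 - 9P = -209 + 3P gives P* = 511/6, x* = 46.5.
With the subsidy, sellers receive Ps = Pb + 22 for each unit, where Pb is the price buyers pay.
Supply in terms of Pb becomes xs = -209 + 3(Pb + 22) = -143 + 3Pb. Setting this equal to demand: 813 - 9Pb = -143 + 3Pb, so Pb = 239/3.
Sellers receive Ps = 239/3 + 22 = 305/3; x' = 813 − 9·(239/3) = 96.
ΔCS = ½(46.5 + 96)(511/6 − 239/3) = 391.875; ΔPS = ½(46.5 + 96)(305/3 − 511/6) = 1175.625.
Government spending = 22 × 96 = 2112.
Net change = 391.875 + 1175.625 − 2112 = -544.5. The loss equals the DWL triangle ½·22·49.5.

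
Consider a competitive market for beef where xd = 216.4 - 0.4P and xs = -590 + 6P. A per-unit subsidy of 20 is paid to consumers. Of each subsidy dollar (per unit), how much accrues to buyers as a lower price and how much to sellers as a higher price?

Buyers gain 18.75 per unit; sellers gain 1.25 per unit

Pre-subsidy: 216.4 - 0.4P = -590 + 6P gives P* = 126, x* = 166.
With the rebate, buyers effectively pay Pb = Ps − 20, where Ps is the price sellers receive.
Demand in terms of Ps becomes xd = 216.4 − 0.4(Ps − 20) = 224.4 - 0.4Ps. Setting this equal to supply: 224.4 - 0.4Ps = -590 + 6Ps, so Ps = 127.25.
Buyers pay Pb = 127.25 − 20 = 107.25; x' = -590 + 6·127.25 = 173.5.
Buyers' price falls by P* − Pb = 126 − 107.25 = 18.75; sellers' price rises by Ps − P* = 127.25 − 126 = 1.25.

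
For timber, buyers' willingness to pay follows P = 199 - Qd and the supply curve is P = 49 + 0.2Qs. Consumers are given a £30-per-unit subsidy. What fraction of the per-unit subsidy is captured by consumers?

Consumer share = 5/6

Pre-subsidy: 199 - Q = 49 + 0.2Q gives Q* = 125 and P* = 74.
With the rebate, buyers effectively pay Pb = Ps − 30, where Ps is the price sellers receive.
On the curves, Pb = 199 - Q and Ps = 49 + 0.2Q; the wedge Ps − Pb = 30 gives 49 + 0.2Q − (199 - Q) = 30, so Q' = 150.
Then Pb = 199 − 1·150 = 49 and Ps = 49 + 0.2·150 = 79.
Buyers' price falls by P* − Pb = 74 − 49 = 25; sellers' price rises by Ps − P* = 79 − 74 = 5.
So consumers capture 25/30 = 5/6 of each unit of subsidy.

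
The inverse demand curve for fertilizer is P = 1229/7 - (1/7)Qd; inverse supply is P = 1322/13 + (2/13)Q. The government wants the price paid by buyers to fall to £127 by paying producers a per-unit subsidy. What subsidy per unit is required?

Required subsidy s = £27 per unit

At a buyer price of 127, quantity demanded is 1229 − 7·127 = 340.
Sellers supply 340 only when they receive Ps = 1322/13 + (2/13)·340 = 154.
s = Ps − Pb = 154 − 127 = 27.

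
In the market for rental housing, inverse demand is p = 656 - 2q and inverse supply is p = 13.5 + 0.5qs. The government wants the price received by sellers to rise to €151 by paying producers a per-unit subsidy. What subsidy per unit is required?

At a seller price of 151, quantity supplied is -27 + 2·151 = 275.
Buyers absorb 275 only when they pay pb = 656 − 2·275 = 106.
s = ps − pb = 151 − 106 = 45.

Required subsidy s = €45 per unit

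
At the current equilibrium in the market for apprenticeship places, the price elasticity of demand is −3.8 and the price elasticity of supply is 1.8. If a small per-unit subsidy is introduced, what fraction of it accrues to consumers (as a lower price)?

For a small subsidy around the equilibrium, the benefit split depends on the relative slopes, which at a point are proportional to the elasticities.
Buyer share = εs/(εs + |εd|) = 1.8/(1.8 + 3.8) = 9/28; seller share = |εd|/(εs + |εd|) = 19/28.

Consumer share = 9/28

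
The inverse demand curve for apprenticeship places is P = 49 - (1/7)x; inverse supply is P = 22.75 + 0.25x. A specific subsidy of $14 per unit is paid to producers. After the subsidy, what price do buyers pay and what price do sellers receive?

Buyers pay 378/11; sellers receive 532/11

Pre-subsidy: 49 - (1/7)x = 22.75 + 0.25x gives x* = 735/11 and P* = 434/11.
With the subsidy, sellers receive Ps = Pb + 14 for each unit, where Pb is the price buyers pay.
On the curves, Pb = 49 - (1/7)x and Ps = 22.75 + 0.25x; the wedge Ps − Pb = 14 gives 22.75 + 0.25x − (49 - (1/7)x) = 14, so x' = 1127/11.
Then Pb = 49 − (1/7)·(1127/11) = 378/11 and Ps = 22.75 + 0.25·(1127/11) = 532/11.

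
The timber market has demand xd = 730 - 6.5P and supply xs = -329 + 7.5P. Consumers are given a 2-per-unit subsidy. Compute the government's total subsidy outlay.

Pre-subsidy: 730 - 6.5P = -329 + 7.5P gives P* = 1059/14, x* = 6673/28.
With the rebate, buyers effectively pay Pb = Ps − 2, where Ps is the price sellers receive.
Demand in terms of Ps becomes xd = 730 − 6.5(Ps − 2) = 743 - 6.5Ps. Setting this equal to supply: 743 - 6.5Ps = -329 + 7.5Ps, so Ps = 536/7.
Buyers pay Pb = 536/7 − 2 = 522/7; x' = -329 + 7.5·(536/7) = 1717/7.
Government outlay = subsidy × quantity = 2 × 1717/7 = 3434/7.

Government cost = 3434/7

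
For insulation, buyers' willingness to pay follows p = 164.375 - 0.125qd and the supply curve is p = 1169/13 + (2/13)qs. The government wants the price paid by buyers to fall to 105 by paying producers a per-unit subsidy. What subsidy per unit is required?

Required subsidy s = 58 per unit

At a buyer price of 105, quantity demanded is 1315 − 8·105 = 475.
Sellers supply 475 only when they receive ps = 1169/13 + (2/13)·475 = 163.
s = ps − pb = 163 − 105 = 58.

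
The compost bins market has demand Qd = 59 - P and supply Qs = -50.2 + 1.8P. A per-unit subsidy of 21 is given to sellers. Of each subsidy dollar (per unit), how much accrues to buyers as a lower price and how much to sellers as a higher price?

Pre-subsidy: 59 - P = -50.2 + 1.8P gives P* = 39, Q* = 20.
With the subsidy, sellers receive Ps = Pb + 21 for each unit, where Pb is the price buyers pay.
Supply in terms of Pb becomes Qs = -50.2 + 1.8(Pb + 21) = -12.4 + 1.8Pb. Setting this equal to demand: 59 - Pb = -12.4 + 1.8Pb, so Pb = 25.5.
Sellers receive Ps = 25.5 + 21 = 46.5; Q' = 59 − 1·25.5 = 33.5.
Buyers' price falls by P* − Pb = 39 − 25.5 = 13.5; sellers' price rises by Ps − P* = 46.5 − 39 = 7.5.

Buyers gain 13.5 per unit; sellers gain 7.5 per unit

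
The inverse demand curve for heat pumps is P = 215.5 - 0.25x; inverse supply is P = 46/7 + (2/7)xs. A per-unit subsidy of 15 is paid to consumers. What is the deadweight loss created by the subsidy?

Deadweight loss = 210

Pre-subsidy: 215.5 - 0.25x = 46/7 + (2/7)x gives x* = 390 and P* = 118.
With the rebate, buyers effectively pay Pb = Ps − 15, where Ps is the price sellers receive.
On the curves, Pb = 215.5 - 0.25x and Ps = 46/7 + (2/7)x; the wedge Ps − Pb = 15 gives 46/7 + (2/7)x − (215.5 - 0.25x) = 15, so x' = 418.
Then Pb = 215.5 − 0.25·418 = 111 and Ps = 46/7 + (2/7)·418 = 126.
The subsidy expands output by 418 − 390 = 28 past the efficient level; on those units the gap between marginal cost and willingness to pay runs from 0 up to 15.
DWL = ½ × 15 × 28 = 210.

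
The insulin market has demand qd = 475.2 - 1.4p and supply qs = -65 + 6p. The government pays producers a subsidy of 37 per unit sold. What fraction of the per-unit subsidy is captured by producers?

Producer share = 7/37

Pre-subsidy: 475.2 - 1.4p = -65 + 6p gives p* = 73, q* = 373.
With the subsidy, sellers receive ps = pb + 37 for each unit, where pb is the price buyers pay.
Supply in terms of pb becomes qs = -65 + 6(pb + 37) = 157 + 6pb. Setting this equal to demand: 475.2 - 1.4pb = 157 + 6pb, so pb = 43.
Sellers receive ps = 43 + 37 = 80; q' = 475.2 − 1.4·43 = 415.
Buyers' price falls by p* − pb = 73 − 43 = 30; sellers' price rises by ps − p* = 80 − 73 = 7.
So producers capture 7/37 = 7/37 of each unit of subsidy.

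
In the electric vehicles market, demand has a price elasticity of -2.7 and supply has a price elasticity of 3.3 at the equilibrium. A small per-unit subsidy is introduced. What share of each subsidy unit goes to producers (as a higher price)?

Producer share = 0.45

For a small subsidy around the equilibrium, the benefit split depends on the relative slopes, which at a point are proportional to the elasticities.
Buyer share = εs/(εs + |εd|) = 3.3/(3.3 + 2.7) = 0.55; seller share = |εd|/(εs + |εd|) = 0.45.
So producers capture 0.45 of the subsidy.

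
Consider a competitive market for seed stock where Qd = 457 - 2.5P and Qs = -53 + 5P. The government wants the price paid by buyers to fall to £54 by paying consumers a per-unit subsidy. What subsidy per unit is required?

Required subsidy s = £21 per unit

At a buyer price of 54, quantity demanded is 457 − 2.5·54 = 322.
Sellers supply 322 only when they receive Ps with -53 + 5·Ps = 322, i.e. Ps = 75.
s = Ps − Pb = 75 − 54 = 21.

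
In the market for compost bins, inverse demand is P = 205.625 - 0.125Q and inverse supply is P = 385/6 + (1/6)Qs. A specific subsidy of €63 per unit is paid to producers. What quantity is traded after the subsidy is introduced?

Pre-subsidy: 205.625 - 0.125Q = 385/6 + (1/6)Q gives Q* = 485 and P* = 145.
With the subsidy, sellers receive Ps = Pb + 63 for each unit, where Pb is the price buyers pay.
On the curves, Pb = 205.625 - 0.125Q and Ps = 385/6 + (1/6)Q; the wedge Ps − Pb = 63 gives 385/6 + (1/6)Q − (205.625 - 0.125Q) = 63, so Q' = 701.
Then Pb = 205.625 − 0.125·701 = 118 and Ps = 385/6 + (1/6)·701 = 181.

Q' = 701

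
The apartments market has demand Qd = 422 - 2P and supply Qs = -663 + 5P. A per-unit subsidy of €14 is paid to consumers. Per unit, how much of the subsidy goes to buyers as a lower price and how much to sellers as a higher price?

Pre-subsidy: 422 - 2P = -663 + 5P gives P* = 155, Q* = 112.
With the rebate, buyers effectively pay Pb = Ps − 14, where Ps is the price sellers receive.
Demand in terms of Ps becomes Qd = 422 − 2(Ps − 14) = 450 - 2Ps. Setting this equal to supply: 450 - 2Ps = -663 + 5Ps, so Ps = 159.
Buyers pay Pb = 159 − 14 = 145; Q' = -663 + 5·159 = 132.
Buyers' price falls by P* − Pb = 155 − 145 = 10; sellers' price rises by Ps − P* = 159 − 155 = 4.

Buyers gain €10 per unit; sellers gain €4 per unit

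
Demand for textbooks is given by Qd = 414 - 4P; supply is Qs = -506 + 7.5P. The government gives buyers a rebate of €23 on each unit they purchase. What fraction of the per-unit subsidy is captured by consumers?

Pre-subsidy: 414 - 4P = -506 + 7.5P gives P* = 80, Q* = 94.
With the rebate, buyers effectively pay Pb = Ps − 23, where Ps is the price sellers receive.
Demand in terms of Ps becomes Qd = 414 − 4(Ps − 23) = 506 - 4Ps. Setting this equal to supply: 506 - 4Ps = -506 + 7.5Ps, so Ps = 88.
Buyers pay Pb = 88 − 23 = 65; Q' = -506 + 7.5·88 = 154.
Buyers' price falls by P* − Pb = 80 − 65 = 15; sellers' price rises by Ps − P* = 88 − 80 = 8.
So consumers capture 15/23 = 15/23 of each unit of subsidy.

Consumer share = 15/23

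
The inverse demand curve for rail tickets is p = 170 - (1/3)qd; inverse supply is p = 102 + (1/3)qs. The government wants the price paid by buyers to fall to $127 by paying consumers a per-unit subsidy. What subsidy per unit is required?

At a buyer price of 127, quantity demanded is 510 − 3·127 = 129.
Sellers supply 129 only when they receive ps = 102 + (1/3)·129 = 145.
s = ps − pb = 145 − 127 = 18.

Required subsidy s = $18 per unit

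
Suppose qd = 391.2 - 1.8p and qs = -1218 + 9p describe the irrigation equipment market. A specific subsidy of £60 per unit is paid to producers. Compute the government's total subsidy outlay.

Government cost = £12780

Pre-subsidy: 391.2 - 1.8p = -1218 + 9p gives p* = 149, q* = 123.
With the subsidy, sellers receive ps = pb + 60 for each unit, where pb is the price buyers pay.
Supply in terms of pb becomes qs = -1218 + 9(pb + 60) = -678 + 9pb. Setting this equal to demand: 391.2 - 1.8pb = -678 + 9pb, so pb = 99.
Sellers receive ps = 99 + 60 = 159; q' = 391.2 − 1.8·99 = 213.
Government outlay = subsidy × quantity = 60 × 213 = 12780.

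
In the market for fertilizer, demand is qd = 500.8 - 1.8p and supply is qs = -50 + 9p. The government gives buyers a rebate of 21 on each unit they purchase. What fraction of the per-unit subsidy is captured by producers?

Pre-subsidy: 500.8 - 1.8p = -50 + 9p gives p* = 51, q* = 409.
With the rebate, buyers effectively pay pb = ps − 21, where ps is the price sellers receive.
Demand in terms of ps becomes qd = 500.8 − 1.8(ps − 21) = 538.6 - 1.8ps. Setting this equal to supply: 538.6 - 1.8ps = -50 + 9ps, so ps = 54.5.
Buyers pay pb = 54.5 − 21 = 33.5; q' = -50 + 9·54.5 = 440.5.
Buyers' price falls by p* − pb = 51 − 33.5 = 17.5; sellers' price rises by ps − p* = 54.5 − 51 = 3.5.
So producers capture 3.5/21 = 1/6 of each unit of subsidy.

Producer share = 1/6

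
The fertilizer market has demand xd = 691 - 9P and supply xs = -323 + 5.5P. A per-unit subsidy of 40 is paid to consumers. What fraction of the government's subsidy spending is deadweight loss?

DWL / government spending = 1980/5747

Pre-subsidy: 691 - 9P = -323 + 5.5P gives P* = 2028/29, x* = 1787/29.
With the rebate, buyers effectively pay Pb = Ps − 40, where Ps is the price sellers receive.
Demand in terms of Ps becomes xd = 691 − 9(Ps − 40) = 1051 - 9Ps. Setting this equal to supply: 1051 - 9Ps = -323 + 5.5Ps, so Ps = 2748/29.
Buyers pay Pb = 2748/29 − 40 = 1588/29; x' = -323 + 5.5·(2748/29) = 5747/29.
ΔCS = ½(1787/29 + 5747/29)(2028/29 − 1588/29) = 1657480/841; ΔPS = ½(1787/29 + 5747/29)(2748/29 − 2028/29) = 2712240/841.
Government spending = 40 × 5747/29 = 229880/29.
DWL = ½ × 40 × (5747/29 − 1787/29) = 79200/29; fraction = (79200/29) / (229880/29) = 1980/5747.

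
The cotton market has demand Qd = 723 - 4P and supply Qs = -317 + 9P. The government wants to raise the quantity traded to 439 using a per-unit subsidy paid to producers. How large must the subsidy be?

Required subsidy s = 13 per unit

At Q = 439, invert demand for the buyer price: Pb = (723 − 439)/4 = 71; invert supply for the seller price: Ps = (439 − (-317))/9 = 84.
The subsidy must fill the gap: s = Ps − Pb = 84 − 71 = 13.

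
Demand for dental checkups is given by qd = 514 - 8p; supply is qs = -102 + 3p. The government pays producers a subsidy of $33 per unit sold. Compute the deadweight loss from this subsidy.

Deadweight loss = $1188

Pre-subsidy: 514 - 8p = -102 + 3p gives p* = 56, q* = 66.
With the subsidy, sellers receive ps = pb + 33 for each unit, where pb is the price buyers pay.
Supply in terms of pb becomes qs = -102 + 3(pb + 33) = -3 + 3pb. Setting this equal to demand: 514 - 8pb = -3 + 3pb, so pb = 47.
Sellers receive ps = 47 + 33 = 80; q' = 514 − 8·47 = 138.
The subsidy expands output by 138 − 66 = 72 past the efficient level; on those units the gap between marginal cost and willingness to pay runs from 0 up to 33.
DWL = ½ × 33 × 72 = 1188.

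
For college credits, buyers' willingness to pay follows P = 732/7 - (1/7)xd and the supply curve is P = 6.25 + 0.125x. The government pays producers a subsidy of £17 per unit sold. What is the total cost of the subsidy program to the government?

Pre-subsidy: 732/7 - (1/7)x = 6.25 + 0.125x gives x* = 5506/15 and P* = 782/15.
With the subsidy, sellers receive Ps = Pb + 17 for each unit, where Pb is the price buyers pay.
On the curves, Pb = 732/7 - (1/7)x and Ps = 6.25 + 0.125x; the wedge Ps − Pb = 17 gives 6.25 + 0.125x − (732/7 - (1/7)x) = 17, so x' = 6458/15.
Then Pb = 732/7 − (1/7)·(6458/15) = 646/15 and Ps = 6.25 + 0.125·(6458/15) = 901/15.
Government outlay = subsidy × quantity = 17 × 6458/15 = 109786/15.

Government cost = 109786/15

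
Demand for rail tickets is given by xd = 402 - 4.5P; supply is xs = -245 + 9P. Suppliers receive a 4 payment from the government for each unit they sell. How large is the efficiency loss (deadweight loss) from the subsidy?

Pre-subsidy: 402 - 4.5P = -245 + 9P gives P* = 1294/27, x* = 559/3.
With the subsidy, sellers receive Ps = Pb + 4 for each unit, where Pb is the price buyers pay.
Supply in terms of Pb becomes xs = -245 + 9(Pb + 4) = -209 + 9Pb. Setting this equal to demand: 402 - 4.5Pb = -209 + 9Pb, so Pb = 1222/27.
Sellers receive Ps = 1222/27 + 4 = 1330/27; x' = 402 − 4.5·(1222/27) = 595/3.
The subsidy expands output by 595/3 − 559/3 = 12 past the efficient level; on those units the gap between marginal cost and willingness to pay runs from 0 up to 4.
DWL = ½ × 4 × 12 = 24.

Deadweight loss = 24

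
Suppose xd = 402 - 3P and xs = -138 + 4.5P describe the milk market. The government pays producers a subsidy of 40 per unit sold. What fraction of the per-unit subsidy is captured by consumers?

Consumer share = 0.6

Pre-subsidy: 402 - 3P = -138 + 4.5P gives P* = 72, x* = 186.
With the subsidy, sellers receive Ps = Pb + 40 for each unit, where Pb is the price buyers pay.
Supply in terms of Pb becomes xs = -138 + 4.5(Pb + 40) = 42 + 4.5Pb. Setting this equal to demand: 402 - 3Pb = 42 + 4.5Pb, so Pb = 48.
Sellers receive Ps = 48 + 40 = 88; x' = 402 − 3·48 = 258.
Buyers' price falls by P* − Pb = 72 − 48 = 24; sellers' price rises by Ps − P* = 88 − 72 = 16.
So consumers capture 24/40 = 0.6 of each unit of subsidy.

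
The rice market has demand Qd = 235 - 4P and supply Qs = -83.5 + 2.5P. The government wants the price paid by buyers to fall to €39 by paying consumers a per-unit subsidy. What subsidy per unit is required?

Required subsidy s = €26 per unit

At a buyer price of 39, quantity demanded is 235 − 4·39 = 79.
Sellers supply 79 only when they receive Ps with -83.5 + 2.5·Ps = 79, i.e. Ps = 65.
s = Ps − Pb = 65 − 39 = 26.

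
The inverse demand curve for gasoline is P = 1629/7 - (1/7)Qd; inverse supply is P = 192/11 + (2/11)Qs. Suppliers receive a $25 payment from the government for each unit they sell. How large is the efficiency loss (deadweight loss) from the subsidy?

Deadweight loss = $962.5

Pre-subsidy: 1629/7 - (1/7)Q = 192/11 + (2/11)Q gives Q* = 663 and P* = 138.
With the subsidy, sellers receive Ps = Pb + 25 for each unit, where Pb is the price buyers pay.
On the curves, Pb = 1629/7 - (1/7)Q and Ps = 192/11 + (2/11)Q; the wedge Ps − Pb = 25 gives 192/11 + (2/11)Q − (1629/7 - (1/7)Q) = 25, so Q' = 740.
Then Pb = 1629/7 − (1/7)·740 = 127 and Ps = 192/11 + (2/11)·740 = 152.
The subsidy expands output by 740 − 663 = 77 past the efficient level; on those units the gap between marginal cost and willingness to pay runs from 0 up to 25.
DWL = ½ × 25 × 77 = 962.5.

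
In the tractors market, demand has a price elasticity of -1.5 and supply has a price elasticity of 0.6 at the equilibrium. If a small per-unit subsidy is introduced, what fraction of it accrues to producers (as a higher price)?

Producer share = 5/7

For a small subsidy around the equilibrium, the benefit split depends on the relative slopes, which at a point are proportional to the elasticities.
Buyer share = εs/(εs + |εd|) = 0.6/(0.6 + 1.5) = 2/7; seller share = |εd|/(εs + |εd|) = 5/7.
So producers capture 5/7 of the subsidy.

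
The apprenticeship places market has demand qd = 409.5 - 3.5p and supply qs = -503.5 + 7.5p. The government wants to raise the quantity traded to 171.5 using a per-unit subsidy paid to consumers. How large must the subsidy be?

Required subsidy s = 22 per unit

At q = 171.5, invert demand for the buyer price: pb = (409.5 − 171.5)/3.5 = 68; invert supply for the seller price: ps = (171.5 − (-503.5))/7.5 = 90.
The subsidy must fill the gap: s = ps − pb = 90 − 68 = 22.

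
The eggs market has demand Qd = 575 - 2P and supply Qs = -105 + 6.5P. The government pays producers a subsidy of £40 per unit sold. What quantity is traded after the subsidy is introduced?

Pre-subsidy: 575 - 2P = -105 + 6.5P gives P* = 80, Q* = 415.
With the subsidy, sellers receive Ps = Pb + 40 for each unit, where Pb is the price buyers pay.
Supply in terms of Pb becomes Qs = -105 + 6.5(Pb + 40) = 155 + 6.5Pb. Setting this equal to demand: 575 - 2Pb = 155 + 6.5Pb, so Pb = 840/17.
Sellers receive Ps = 840/17 + 40 = 1520/17; Q' = 575 − 2·(840/17) = 8095/17.

Q' = 8095/17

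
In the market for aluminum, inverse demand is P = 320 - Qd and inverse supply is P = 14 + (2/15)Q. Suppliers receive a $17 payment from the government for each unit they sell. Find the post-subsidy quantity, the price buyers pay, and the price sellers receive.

Q' = 285; buyers pay $35; sellers receive $52

Pre-subsidy: 320 - Q = 14 + (2/15)Q gives Q* = 270 and P* = 50.
With the subsidy, sellers receive Ps = Pb + 17 for each unit, where Pb is the price buyers pay.
On the curves, Pb = 320 - Q and Ps = 14 + (2/15)Q; the wedge Ps − Pb = 17 gives 14 + (2/15)Q − (320 - Q) = 17, so Q' = 285.
Then Pb = 320 − 1·285 = 35 and Ps = 14 + (2/15)·285 = 52.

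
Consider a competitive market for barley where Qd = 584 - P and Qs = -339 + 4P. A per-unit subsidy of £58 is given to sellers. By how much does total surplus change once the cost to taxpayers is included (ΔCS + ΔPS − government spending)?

Net change in total surplus = -£1345.6

Pre-subsidy: 584 - P = -339 + 4P gives P* = 184.6, Q* = 399.4.
With the subsidy, sellers receive Ps = Pb + 58 for each unit, where Pb is the price buyers pay.
Supply in terms of Pb becomes Qs = -339 + 4(Pb + 58) = -107 + 4Pb. Setting this equal to demand: 584 - Pb = -107 + 4Pb, so Pb = 138.2.
Sellers receive Ps = 138.2 + 58 = 196.2; Q' = 584 − 1·138.2 = 445.8.
ΔCS = ½(399.4 + 445.8)(184.6 − 138.2) = 19608.64; ΔPS = ½(399.4 + 445.8)(196.2 − 184.6) = 4902.16.
Government spending = 58 × 445.8 = 25856.4.
Net change = 19608.64 + 4902.16 − 25856.4 = -1345.6. The loss equals the DWL triangle ½·58·46.4.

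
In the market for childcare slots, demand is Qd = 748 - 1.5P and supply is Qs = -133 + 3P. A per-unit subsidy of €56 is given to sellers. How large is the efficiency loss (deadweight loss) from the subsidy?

Pre-subsidy: 748 - 1.5P = -133 + 3P gives P* = 1762/9, Q* = 1363/3.
With the subsidy, sellers receive Ps = Pb + 56 for each unit, where Pb is the price buyers pay.
Supply in terms of Pb becomes Qs = -133 + 3(Pb + 56) = 35 + 3Pb. Setting this equal to demand: 748 - 1.5Pb = 35 + 3Pb, so Pb = 1426/9.
Sellers receive Ps = 1426/9 + 56 = 1930/9; Q' = 748 − 1.5·(1426/9) = 1531/3.
The subsidy expands output by 1531/3 − 1363/3 = 56 past the efficient level; on those units the gap between marginal cost and willingness to pay runs from 0 up to 56.
DWL = ½ × 56 × 56 = 1568.

Deadweight loss = €1568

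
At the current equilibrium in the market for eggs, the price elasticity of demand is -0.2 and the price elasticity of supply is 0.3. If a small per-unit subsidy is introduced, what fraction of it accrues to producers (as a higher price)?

For a small subsidy around the equilibrium, the benefit split depends on the relative slopes, which at a point are proportional to the elasticities.
Buyer share = εs/(εs + |εd|) = 0.3/(0.3 + 0.2) = 0.6; seller share = |εd|/(εs + |εd|) = 0.4.
So producers capture 0.4 of the subsidy.

Producer share = 0.4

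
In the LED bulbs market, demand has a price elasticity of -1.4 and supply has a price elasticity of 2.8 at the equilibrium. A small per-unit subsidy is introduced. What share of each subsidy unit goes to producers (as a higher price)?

For a small subsidy around the equilibrium, the benefit split depends on the relative slopes, which at a point are proportional to the elasticities.
Buyer share = εs/(εs + |εd|) = 2.8/(2.8 + 1.4) = 2/3; seller share = |εd|/(εs + |εd|) = 1/3.
So producers capture 1/3 of the subsidy.

Producer share = 1/3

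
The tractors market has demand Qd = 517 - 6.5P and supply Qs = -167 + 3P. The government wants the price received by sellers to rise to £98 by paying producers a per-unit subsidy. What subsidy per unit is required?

At a seller price of 98, quantity supplied is -167 + 3·98 = 127.
Buyers absorb 127 only when they pay Pb with 517 − 6.5·Pb = 127, i.e. Pb = 60.
s = Ps − Pb = 98 − 60 = 38.

Required subsidy s = £38 per unit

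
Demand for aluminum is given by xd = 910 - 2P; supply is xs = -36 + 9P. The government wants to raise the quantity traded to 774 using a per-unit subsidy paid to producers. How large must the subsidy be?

Required subsidy s = 22 per unit

At x = 774, invert demand for the buyer price: Pb = (910 − 774)/2 = 68; invert supply for the seller price: Ps = (774 − (-36))/9 = 90.
The subsidy must fill the gap: s = Ps − Pb = 90 − 68 = 22.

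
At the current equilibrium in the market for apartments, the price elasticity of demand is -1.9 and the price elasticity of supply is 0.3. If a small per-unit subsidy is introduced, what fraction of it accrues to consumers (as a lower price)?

Consumer share = 3/22

For a small subsidy around the equilibrium, the benefit split depends on the relative slopes, which at a point are proportional to the elasticities.
Buyer share = εs/(εs + |εd|) = 0.3/(0.3 + 1.9) = 3/22; seller share = |εd|/(εs + |εd|) = 19/22.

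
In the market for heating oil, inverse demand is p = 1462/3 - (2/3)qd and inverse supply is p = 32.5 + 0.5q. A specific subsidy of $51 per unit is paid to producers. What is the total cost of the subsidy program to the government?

Government cost = 154785/7

Pre-subsidy: 1462/3 - (2/3)q = 32.5 + 0.5q gives q* = 2729/7 and p* = 1592/7.
With the subsidy, sellers receive ps = pb + 51 for each unit, where pb is the price buyers pay.
On the curves, pb = 1462/3 - (2/3)q and ps = 32.5 + 0.5q; the wedge ps − pb = 51 gives 32.5 + 0.5q − (1462/3 - (2/3)q) = 51, so q' = 3035/7.
Then pb = 1462/3 − (2/3)·(3035/7) = 1388/7 and ps = 32.5 + 0.5·(3035/7) = 1745/7.
Government outlay = subsidy × quantity = 51 × 3035/7 = 154785/7.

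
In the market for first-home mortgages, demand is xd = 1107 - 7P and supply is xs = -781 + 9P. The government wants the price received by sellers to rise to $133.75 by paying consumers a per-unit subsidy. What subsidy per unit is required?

At a seller price of 133.75, quantity supplied is -781 + 9·133.75 = 422.75.
Buyers absorb 422.75 only when they pay Pb with 1107 − 7·Pb = 422.75, i.e. Pb = 97.75.
s = Ps − Pb = 133.75 − 97.75 = 36.

Required subsidy s = $36 per unit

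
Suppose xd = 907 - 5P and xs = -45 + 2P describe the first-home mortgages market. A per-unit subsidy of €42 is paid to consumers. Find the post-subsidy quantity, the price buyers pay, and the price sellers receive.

Pre-subsidy: 907 - 5P = -45 + 2P gives P* = 136, x* = 227.
With the rebate, buyers effectively pay Pb = Ps − 42, where Ps is the price sellers receive.
Demand in terms of Ps becomes xd = 907 − 5(Ps − 42) = 1117 - 5Ps. Setting this equal to supply: 1117 - 5Ps = -45 + 2Ps, so Ps = 166.
Buyers pay Pb = 166 − 42 = 124; x' = -45 + 2·166 = 287.

x' = 287; buyers pay €124; sellers receive €166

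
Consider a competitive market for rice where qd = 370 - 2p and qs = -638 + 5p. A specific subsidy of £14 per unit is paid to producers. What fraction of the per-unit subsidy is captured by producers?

Producer share = 2/7

Pre-subsidy: 370 - 2p = -638 + 5p gives p* = 144, q* = 82.
With the subsidy, sellers receive ps = pb + 14 for each unit, where pb is the price buyers pay.
Supply in terms of pb becomes qs = -638 + 5(pb + 14) = -568 + 5pb. Setting this equal to demand: 370 - 2pb = -568 + 5pb, so pb = 134.
Sellers receive ps = 134 + 14 = 148; q' = 370 − 2·134 = 102.
Buyers' price falls by p* − pb = 144 − 134 = 10; sellers' price rises by ps − p* = 148 − 144 = 4.
So producers capture 4/14 = 2/7 of each unit of subsidy.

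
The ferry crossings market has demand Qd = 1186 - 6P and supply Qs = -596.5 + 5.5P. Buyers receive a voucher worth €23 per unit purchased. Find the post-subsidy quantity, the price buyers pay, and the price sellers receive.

Pre-subsidy: 1186 - 6P = -596.5 + 5.5P gives P* = 155, Q* = 256.
With the rebate, buyers effectively pay Pb = Ps − 23, where Ps is the price sellers receive.
Demand in terms of Ps becomes Qd = 1186 − 6(Ps − 23) = 1324 - 6Ps. Setting this equal to supply: 1324 - 6Ps = -596.5 + 5.5Ps, so Ps = 167.
Buyers pay Pb = 167 − 23 = 144; Q' = -596.5 + 5.5·167 = 322.

Q' = 322; buyers pay €144; sellers receive €167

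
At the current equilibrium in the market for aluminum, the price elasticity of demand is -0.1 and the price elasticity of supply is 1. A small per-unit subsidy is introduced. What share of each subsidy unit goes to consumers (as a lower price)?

Consumer share = 10/11

For a small subsidy around the equilibrium, the benefit split depends on the relative slopes, which at a point are proportional to the elasticities.
Buyer share = εs/(εs + |εd|) = 1/(1 + 0.1) = 10/11; seller share = |εd|/(εs + |εd|) = 1/11.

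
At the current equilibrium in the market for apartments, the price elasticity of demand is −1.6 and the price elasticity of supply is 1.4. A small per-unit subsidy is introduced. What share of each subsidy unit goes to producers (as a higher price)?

Producer share = 8/15

For a small subsidy around the equilibrium, the benefit split depends on the relative slopes, which at a point are proportional to the elasticities.
Buyer share = εs/(εs + |εd|) = 1.4/(1.4 + 1.6) = 7/15; seller share = |εd|/(εs + |εd|) = 8/15.
So producers capture 8/15 of the subsidy.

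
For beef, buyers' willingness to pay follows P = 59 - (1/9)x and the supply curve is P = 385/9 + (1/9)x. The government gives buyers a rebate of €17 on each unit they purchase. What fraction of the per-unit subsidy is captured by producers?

Producer share = 0.5

Pre-subsidy: 59 - (1/9)x = 385/9 + (1/9)x gives x* = 73 and P* = 458/9.
With the rebate, buyers effectively pay Pb = Ps − 17, where Ps is the price sellers receive.
On the curves, Pb = 59 - (1/9)x and Ps = 385/9 + (1/9)x; the wedge Ps − Pb = 17 gives 385/9 + (1/9)x − (59 - (1/9)x) = 17, so x' = 149.5.
Then Pb = 59 − (1/9)·149.5 = 763/18 and Ps = 385/9 + (1/9)·149.5 = 1069/18.
Buyers' price falls by P* − Pb = 458/9 − 763/18 = 8.5; sellers' price rises by Ps − P* = 1069/18 − 458/9 = 8.5.
So producers capture 8.5/17 = 0.5 of each unit of subsidy.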